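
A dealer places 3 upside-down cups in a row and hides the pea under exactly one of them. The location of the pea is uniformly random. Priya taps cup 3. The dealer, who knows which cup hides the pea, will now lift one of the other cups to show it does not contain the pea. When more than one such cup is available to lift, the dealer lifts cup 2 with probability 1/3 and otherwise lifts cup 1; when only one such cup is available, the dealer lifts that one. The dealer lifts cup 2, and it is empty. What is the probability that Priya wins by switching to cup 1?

3/4

Consider each possible location of the pea in turn.
If it is under cup 1 (prior 1/3): only cup 2 is available, probability 1; weight (1/3)·1 = 1/3.
If it is under cup 2 (prior 1/3): the dealer opened cup 2, so this case is ruled out; weight (1/3)·0 = 0.
If it is under cup 3 (prior 1/3): cup 2 is available, opened with probability 1/3; weight (1/3)·(1/3) = 1/9.
The weights sum to 4/9.
So P(the pea under cup 1 | the dealer opened cup 2) = (1/3) / (4/9) = 3/4.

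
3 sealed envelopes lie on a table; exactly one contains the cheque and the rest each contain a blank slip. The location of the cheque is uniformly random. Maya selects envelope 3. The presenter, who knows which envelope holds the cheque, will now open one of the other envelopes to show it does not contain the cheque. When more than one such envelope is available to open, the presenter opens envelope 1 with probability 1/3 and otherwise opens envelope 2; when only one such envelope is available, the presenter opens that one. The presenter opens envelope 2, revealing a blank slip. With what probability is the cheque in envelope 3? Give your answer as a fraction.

Condition on the true location of the cheque.
If it is in envelope 1 (prior 1/3): only envelope 2 is available, probability 1; weight (1/3)·1 = 1/3.
If it is in envelope 2 (prior 1/3): the presenter opened envelope 2, so this case is ruled out; weight (1/3)·0 = 0.
If it is in envelope 3 (prior 1/3): envelope 1 is available but not opened, probability 2/3; weight (1/3)·(2/3) = 2/9.
The weights sum to 5/9.
So P(the cheque in envelope 3 | the presenter opened envelope 2) = (2/9) / (5/9) = 2/5.

2/5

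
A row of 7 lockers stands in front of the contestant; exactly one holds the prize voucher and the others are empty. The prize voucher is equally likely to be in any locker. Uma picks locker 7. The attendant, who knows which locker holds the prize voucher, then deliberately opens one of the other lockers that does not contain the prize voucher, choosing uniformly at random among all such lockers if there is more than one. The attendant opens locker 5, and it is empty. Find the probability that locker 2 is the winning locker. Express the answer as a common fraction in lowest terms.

Consider each possible location of the prize voucher in turn.
If it is in any of lockers 1, 2, 3, 4, and 6 (prior 1/7 each): the attendant has 5 equally likely choices, so probability 1/5; weight (1/7)·(1/5) = 1/35 each.
If it is in locker 5 (prior 1/7): the attendant opened locker 5, so this case is ruled out; weight (1/7)·0 = 0.
If it is in locker 7 (prior 1/7): the attendant has 6 equally likely choices, so probability 1/6; weight (1/7)·(1/6) = 1/42.
The weights sum to 1/6.
So P(the prize voucher in locker 2 | the attendant opened locker 5) = (1/35) / (1/6) = 6/35.

6/35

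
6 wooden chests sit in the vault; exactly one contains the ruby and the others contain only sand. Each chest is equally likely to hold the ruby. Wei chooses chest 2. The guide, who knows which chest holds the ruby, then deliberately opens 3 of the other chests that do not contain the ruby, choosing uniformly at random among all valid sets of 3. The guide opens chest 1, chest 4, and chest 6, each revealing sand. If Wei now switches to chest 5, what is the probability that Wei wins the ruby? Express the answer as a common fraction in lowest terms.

Consider each possible location of the ruby in turn.
If it is in any of chests 1, 4, and 6 (prior 1/6 each): that chest was opened and seen not to hold the prize — ruled out; weight (1/6)·0 = 0 each.
If it is in chest 2 (prior 1/6): the guide has 10 equally likely choices, so probability 1/10; weight (1/6)·(1/10) = 1/60.
If it is in either of chests 3 and 5 (prior 1/6 each): the guide has 4 equally likely choices, so probability 1/4; weight (1/6)·(1/4) = 1/24 each.
The weights sum to 1/10.
So P(the ruby in chest 5 | the guide opened chest 1, chest 4, and chest 6) = (1/24) / (1/10) = 5/12.

5/12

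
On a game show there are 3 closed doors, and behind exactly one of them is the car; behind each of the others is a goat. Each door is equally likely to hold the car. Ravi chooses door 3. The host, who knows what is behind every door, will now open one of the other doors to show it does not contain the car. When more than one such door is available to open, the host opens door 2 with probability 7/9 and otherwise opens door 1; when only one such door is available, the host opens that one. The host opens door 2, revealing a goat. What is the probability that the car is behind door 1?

Condition on the true location of the car.
If it is behind door 1 (prior 1/3): only door 2 is available, probability 1; weight (1/3)·1 = 1/3.
If it is behind door 2 (prior 1/3): the host opened door 2, so this case is ruled out; weight (1/3)·0 = 0.
If it is behind door 3 (prior 1/3): door 2 is available, opened with probability 7/9; weight (1/3)·(7/9) = 7/27.
The weights sum to 16/27.
So P(the car behind door 1 | the host opened door 2) = (1/3) / (16/27) = 9/16.

9/16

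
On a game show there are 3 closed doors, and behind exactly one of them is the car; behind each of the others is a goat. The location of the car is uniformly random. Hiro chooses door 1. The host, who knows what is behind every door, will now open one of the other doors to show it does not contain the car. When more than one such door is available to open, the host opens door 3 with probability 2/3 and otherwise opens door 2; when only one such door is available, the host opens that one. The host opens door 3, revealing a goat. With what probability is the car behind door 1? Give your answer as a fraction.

Apply Bayes' rule, conditioning on where the car actually is.
If it is behind door 1 (prior 1/3): door 3 is available, opened with probability 2/3; weight (1/3)·(2/3) = 2/9.
If it is behind door 2 (prior 1/3): only door 3 is available, probability 1; weight (1/3)·1 = 1/3.
If it is behind door 3 (prior 1/3): the host opened door 3, so this case is ruled out; weight (1/3)·0 = 0.
The weights sum to 5/9.
So P(the car behind door 1 | the host opened door 3) = (2/9) / (5/9) = 2/5.

2/5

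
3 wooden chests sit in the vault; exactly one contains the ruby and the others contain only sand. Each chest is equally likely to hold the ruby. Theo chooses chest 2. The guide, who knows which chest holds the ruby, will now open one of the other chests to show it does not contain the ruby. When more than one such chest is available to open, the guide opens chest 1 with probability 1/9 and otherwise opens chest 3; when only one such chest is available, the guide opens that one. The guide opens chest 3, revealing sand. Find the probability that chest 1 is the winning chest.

9/17

Consider each possible location of the ruby in turn.
If it is in chest 1 (prior 1/3): only chest 3 is available, probability 1; weight (1/3)·1 = 1/3.
If it is in chest 2 (prior 1/3): chest 1 is available but not opened, probability 8/9; weight (1/3)·(8/9) = 8/27.
If it is in chest 3 (prior 1/3): the guide opened chest 3, so this case is ruled out; weight (1/3)·0 = 0.
The weights sum to 17/27.
So P(the ruby in chest 1 | the guide opened chest 3) = (1/3) / (17/27) = 9/17.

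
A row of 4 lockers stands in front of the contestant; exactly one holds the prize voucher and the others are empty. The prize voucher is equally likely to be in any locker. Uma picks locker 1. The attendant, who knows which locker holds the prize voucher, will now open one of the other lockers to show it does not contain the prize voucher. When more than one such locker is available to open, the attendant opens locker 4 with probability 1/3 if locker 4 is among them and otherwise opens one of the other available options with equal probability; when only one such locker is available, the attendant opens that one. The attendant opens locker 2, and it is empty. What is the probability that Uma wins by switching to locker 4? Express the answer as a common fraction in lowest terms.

1/3

Condition on the true location of the prize voucher.
If it is in locker 1 (prior 1/4): locker 4 is available but not opened; locker 2 gets probability (1 − 1/3)/2 = 1/3; weight (1/4)·(1/3) = 1/12.
If it is in locker 2 (prior 1/4): the attendant opened locker 2, so this case is ruled out; weight (1/4)·0 = 0.
If it is in locker 3 (prior 1/4): locker 4 is available but not opened, probability 2/3; weight (1/4)·(2/3) = 1/6.
If it is in locker 4 (prior 1/4): locker 4 holds the prize so is unavailable; the attendant chooses uniformly among the 2 others, probability 1/2; weight (1/4)·(1/2) = 1/8.
The weights sum to 3/8.
So P(the prize voucher in locker 4 | the attendant opened locker 2) = (1/8) / (3/8) = 1/3.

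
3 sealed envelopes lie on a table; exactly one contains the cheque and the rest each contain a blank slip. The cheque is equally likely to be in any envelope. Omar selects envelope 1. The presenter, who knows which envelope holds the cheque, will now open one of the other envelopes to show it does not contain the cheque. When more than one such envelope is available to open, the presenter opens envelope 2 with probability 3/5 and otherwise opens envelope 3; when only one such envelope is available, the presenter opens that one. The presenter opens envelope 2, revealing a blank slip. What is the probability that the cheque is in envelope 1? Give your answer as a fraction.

Condition on the true location of the cheque.
If it is in envelope 1 (prior 1/3): envelope 2 is available, opened with probability 3/5; weight (1/3)·(3/5) = 1/5.
If it is in envelope 2 (prior 1/3): the presenter opened envelope 2, so this case is ruled out; weight (1/3)·0 = 0.
If it is in envelope 3 (prior 1/3): only envelope 2 is available, probability 1; weight (1/3)·1 = 1/3.
The weights sum to 8/15.
So P(the cheque in envelope 1 | the presenter opened envelope 2) = (1/5) / (8/15) = 3/8.

3/8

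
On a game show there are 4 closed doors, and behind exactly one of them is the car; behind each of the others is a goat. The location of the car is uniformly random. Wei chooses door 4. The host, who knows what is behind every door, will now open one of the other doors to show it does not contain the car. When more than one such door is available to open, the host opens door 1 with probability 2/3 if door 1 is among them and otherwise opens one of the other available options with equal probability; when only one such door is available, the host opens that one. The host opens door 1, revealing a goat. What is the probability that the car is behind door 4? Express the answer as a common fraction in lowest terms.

Consider each possible location of the car in turn.
If it is behind door 1 (prior 1/4): the host opened door 1, so this case is ruled out; weight (1/4)·0 = 0.
If it is behind any of doors 2, 3, and 4 (prior 1/4 each): door 1 is available, opened with probability 2/3; weight (1/4)·(2/3) = 1/6 each.
The weights sum to 1/2.
So P(the car behind door 4 | the host opened door 1) = (1/6) / (1/2) = 1/3.

1/3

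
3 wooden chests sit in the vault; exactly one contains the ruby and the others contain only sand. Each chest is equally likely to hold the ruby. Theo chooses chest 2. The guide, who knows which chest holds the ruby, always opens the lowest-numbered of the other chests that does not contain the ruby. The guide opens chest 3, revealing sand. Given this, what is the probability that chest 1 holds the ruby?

1

Apply Bayes' rule, conditioning on where the ruby actually is.
If it is in chest 1 (prior 1/3): chest 3 is the lowest-numbered option available, probability 1; weight (1/3)·1 = 1/3.
If it is in chest 2 (prior 1/3): the guide would have opened chest 1 instead, probability 0; weight (1/3)·0 = 0.
If it is in chest 3 (prior 1/3): the guide opened chest 3, so this case is ruled out; weight (1/3)·0 = 0.
The weights sum to 1/3.
So P(the ruby in chest 1 | the guide opened chest 3) = (1/3) / (1/3) = 1.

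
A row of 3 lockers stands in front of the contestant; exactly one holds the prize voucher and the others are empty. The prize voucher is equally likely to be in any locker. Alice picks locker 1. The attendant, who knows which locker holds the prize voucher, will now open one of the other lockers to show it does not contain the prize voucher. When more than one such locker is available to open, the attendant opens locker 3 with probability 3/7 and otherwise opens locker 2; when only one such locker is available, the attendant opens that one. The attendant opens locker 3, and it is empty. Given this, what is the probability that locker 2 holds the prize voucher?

Condition on the true location of the prize voucher.
If it is in locker 1 (prior 1/3): locker 3 is available, opened with probability 3/7; weight (1/3)·(3/7) = 1/7.
If it is in locker 2 (prior 1/3): only locker 3 is available, probability 1; weight (1/3)·1 = 1/3.
If it is in locker 3 (prior 1/3): the attendant opened locker 3, so this case is ruled out; weight (1/3)·0 = 0.
The weights sum to 10/21.
So P(the prize voucher in locker 2 | the attendant opened locker 3) = (1/3) / (10/21) = 7/10.

7/10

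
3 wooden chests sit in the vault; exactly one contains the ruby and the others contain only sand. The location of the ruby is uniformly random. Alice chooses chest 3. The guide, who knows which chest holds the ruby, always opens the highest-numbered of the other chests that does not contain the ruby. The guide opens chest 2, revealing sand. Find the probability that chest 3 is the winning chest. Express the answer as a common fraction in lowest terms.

Consider each possible location of the ruby in turn.
If it is in either of chests 1 and 3 (prior 1/3 each): chest 2 is the highest-numbered option available, probability 1; weight (1/3)·1 = 1/3 each.
If it is in chest 2 (prior 1/3): the guide opened chest 2, so this case is ruled out; weight (1/3)·0 = 0.
The weights sum to 2/3.
So P(the ruby in chest 3 | the guide opened chest 2) = (1/3) / (2/3) = 1/2.

1/2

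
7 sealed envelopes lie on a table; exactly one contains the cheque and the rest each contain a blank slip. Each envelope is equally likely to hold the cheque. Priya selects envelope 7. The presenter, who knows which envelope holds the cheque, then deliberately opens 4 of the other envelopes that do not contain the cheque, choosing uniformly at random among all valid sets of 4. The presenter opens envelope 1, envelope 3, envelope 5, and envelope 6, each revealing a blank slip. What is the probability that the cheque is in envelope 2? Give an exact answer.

Apply Bayes' rule, conditioning on where the cheque actually is.
If it is in any of envelopes 1, 3, 5, and 6 (prior 1/7 each): that envelope was opened and seen not to hold the prize — ruled out; weight (1/7)·0 = 0 each.
If it is in either of envelopes 2 and 4 (prior 1/7 each): the presenter has 5 equally likely choices, so probability 1/5; weight (1/7)·(1/5) = 1/35 each.
If it is in envelope 7 (prior 1/7): the presenter has 15 equally likely choices, so probability 1/15; weight (1/7)·(1/15) = 1/105.
The weights sum to 1/15.
So P(the cheque in envelope 2 | the presenter opened envelope 1, envelope 3, envelope 5, and envelope 6) = (1/35) / (1/15) = 3/7.

3/7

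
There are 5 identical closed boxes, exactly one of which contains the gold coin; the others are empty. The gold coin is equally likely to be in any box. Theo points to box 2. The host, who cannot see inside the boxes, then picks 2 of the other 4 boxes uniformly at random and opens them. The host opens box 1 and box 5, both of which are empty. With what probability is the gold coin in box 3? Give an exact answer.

1/3

Consider each possible location of the gold coin in turn.
If it is in either of boxes 1 and 5 (prior 1/5 each): that box was opened and seen not to hold the prize — ruled out; weight (1/5)·0 = 0 each.
If it is in any of boxes 2, 3, and 4 (prior 1/5 each): the host picks exactly this set with probability 1/6 regardless, and none is the prize; weight (1/5)·(1/6) = 1/30 each.
The weights sum to 1/10.
So P(the gold coin in box 3 | the host opened box 1 and box 5) = (1/30) / (1/10) = 1/3.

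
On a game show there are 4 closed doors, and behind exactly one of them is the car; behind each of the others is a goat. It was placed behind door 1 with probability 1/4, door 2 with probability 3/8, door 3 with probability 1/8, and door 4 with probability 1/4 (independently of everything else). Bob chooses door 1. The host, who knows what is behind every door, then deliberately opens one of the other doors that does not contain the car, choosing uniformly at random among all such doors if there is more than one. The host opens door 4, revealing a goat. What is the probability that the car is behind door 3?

3/16

Consider each possible location of the car in turn.
If it is behind door 1 (prior 1/4): the host has 3 equally likely choices, so probability 1/3; weight (1/4)·(1/3) = 1/12.
If it is behind door 2 (prior 3/8): the host has 2 equally likely choices, so probability 1/2; weight (3/8)·(1/2) = 3/16.
If it is behind door 3 (prior 1/8): the host has 2 equally likely choices, so probability 1/2; weight (1/8)·(1/2) = 1/16.
If it is behind door 4 (prior 1/4): the host opened door 4, so this case is ruled out; weight (1/4)·0 = 0.
The weights sum to 1/3.
So P(the car behind door 3 | the host opened door 4) = (1/16) / (1/3) = 3/16.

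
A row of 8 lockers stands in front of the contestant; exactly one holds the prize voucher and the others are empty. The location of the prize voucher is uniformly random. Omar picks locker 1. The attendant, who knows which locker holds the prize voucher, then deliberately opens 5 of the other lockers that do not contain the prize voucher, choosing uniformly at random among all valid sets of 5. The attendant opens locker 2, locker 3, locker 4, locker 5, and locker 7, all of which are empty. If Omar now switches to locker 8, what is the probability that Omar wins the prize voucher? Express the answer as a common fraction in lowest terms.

7/16

Consider each possible location of the prize voucher in turn.
If it is in locker 1 (prior 1/8): the attendant has 21 equally likely choices, so probability 1/21; weight (1/8)·(1/21) = 1/168.
If it is in any of lockers 2, 3, 4, 5, and 7 (prior 1/8 each): that locker was opened and seen not to hold the prize — ruled out; weight (1/8)·0 = 0 each.
If it is in either of lockers 6 and 8 (prior 1/8 each): the attendant has 6 equally likely choices, so probability 1/6; weight (1/8)·(1/6) = 1/48 each.
The weights sum to 1/21.
So P(the prize voucher in locker 8 | the attendant opened locker 2, locker 3, locker 4, locker 5, and locker 7) = (1/48) / (1/21) = 7/16.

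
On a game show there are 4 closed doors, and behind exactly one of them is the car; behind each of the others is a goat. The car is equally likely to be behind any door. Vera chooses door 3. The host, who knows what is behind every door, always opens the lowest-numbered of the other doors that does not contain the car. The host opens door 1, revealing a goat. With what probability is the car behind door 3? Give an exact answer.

1/3

Condition on the true location of the car.
If it is behind door 1 (prior 1/4): the host opened door 1, so this case is ruled out; weight (1/4)·0 = 0.
If it is behind any of doors 2, 3, and 4 (prior 1/4 each): door 1 is the lowest-numbered option available, probability 1; weight (1/4)·1 = 1/4 each.
The weights sum to 3/4.
So P(the car behind door 3 | the host opened door 1) = (1/4) / (3/4) = 1/3.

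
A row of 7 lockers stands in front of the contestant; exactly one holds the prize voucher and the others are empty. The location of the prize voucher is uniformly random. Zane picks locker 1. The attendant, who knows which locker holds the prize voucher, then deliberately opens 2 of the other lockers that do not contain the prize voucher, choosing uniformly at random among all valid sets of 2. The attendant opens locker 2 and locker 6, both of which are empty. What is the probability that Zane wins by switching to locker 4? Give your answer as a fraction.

Apply Bayes' rule, conditioning on where the prize voucher actually is.
If it is in locker 1 (prior 1/7): the attendant has 15 equally likely choices, so probability 1/15; weight (1/7)·(1/15) = 1/105.
If it is in either of lockers 2 and 6 (prior 1/7 each): that locker was opened and seen not to hold the prize — ruled out; weight (1/7)·0 = 0 each.
If it is in any of lockers 3, 4, 5, and 7 (prior 1/7 each): the attendant has 10 equally likely choices, so probability 1/10; weight (1/7)·(1/10) = 1/70 each.
The weights sum to 1/15.
So P(the prize voucher in locker 4 | the attendant opened locker 2 and locker 6) = (1/70) / (1/15) = 3/14.

3/14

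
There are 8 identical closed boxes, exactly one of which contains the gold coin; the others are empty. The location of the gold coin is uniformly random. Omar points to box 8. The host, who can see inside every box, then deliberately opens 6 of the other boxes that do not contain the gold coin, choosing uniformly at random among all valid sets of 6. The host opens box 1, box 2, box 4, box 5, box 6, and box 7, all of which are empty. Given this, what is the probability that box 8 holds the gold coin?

1/8

Apply Bayes' rule, conditioning on where the gold coin actually is.
If it is in any of boxes 1, 2, 4, 5, 6, and 7 (prior 1/8 each): that box was opened and seen not to hold the prize — ruled out; weight (1/8)·0 = 0 each.
If it is in box 3 (prior 1/8): the host has no choice, probability 1; weight (1/8)·1 = 1/8.
If it is in box 8 (prior 1/8): the host has 7 equally likely choices, so probability 1/7; weight (1/8)·(1/7) = 1/56.
The weights sum to 1/7.
So P(the gold coin in box 8 | the host opened box 1, box 2, box 4, box 5, box 6, and box 7) = (1/56) / (1/7) = 1/8.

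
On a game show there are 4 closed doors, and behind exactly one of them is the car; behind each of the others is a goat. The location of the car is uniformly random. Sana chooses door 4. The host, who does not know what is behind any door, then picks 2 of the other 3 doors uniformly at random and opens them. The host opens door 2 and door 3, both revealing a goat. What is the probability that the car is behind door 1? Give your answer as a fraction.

1/2

Apply Bayes' rule, conditioning on where the car actually is.
If it is behind either of doors 1 and 4 (prior 1/4 each): the host picks exactly this set with probability 1/3 regardless, and none is the prize; weight (1/4)·(1/3) = 1/12 each.
If it is behind either of doors 2 and 3 (prior 1/4 each): that door was opened and seen not to hold the prize — ruled out; weight (1/4)·0 = 0 each.
The weights sum to 1/6.
So P(the car behind door 1 | the host opened door 2 and door 3) = (1/12) / (1/6) = 1/2.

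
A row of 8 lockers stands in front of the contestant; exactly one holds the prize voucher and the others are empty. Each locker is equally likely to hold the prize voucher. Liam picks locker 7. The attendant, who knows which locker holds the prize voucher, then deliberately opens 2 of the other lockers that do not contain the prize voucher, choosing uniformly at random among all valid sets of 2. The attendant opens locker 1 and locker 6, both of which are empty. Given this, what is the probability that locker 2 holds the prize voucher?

7/40

Consider each possible location of the prize voucher in turn.
If it is in either of lockers 1 and 6 (prior 1/8 each): that locker was opened and seen not to hold the prize — ruled out; weight (1/8)·0 = 0 each.
If it is in any of lockers 2, 3, 4, 5, and 8 (prior 1/8 each): the attendant has 15 equally likely choices, so probability 1/15; weight (1/8)·(1/15) = 1/120 each.
If it is in locker 7 (prior 1/8): the attendant has 21 equally likely choices, so probability 1/21; weight (1/8)·(1/21) = 1/168.
The weights sum to 1/21.
So P(the prize voucher in locker 2 | the attendant opened locker 1 and locker 6) = (1/120) / (1/21) = 7/40.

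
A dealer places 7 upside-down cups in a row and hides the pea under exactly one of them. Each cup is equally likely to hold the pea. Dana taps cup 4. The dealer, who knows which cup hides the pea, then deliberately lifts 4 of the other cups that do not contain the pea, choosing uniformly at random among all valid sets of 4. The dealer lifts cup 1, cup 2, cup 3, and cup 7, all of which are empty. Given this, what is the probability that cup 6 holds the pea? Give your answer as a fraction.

Apply Bayes' rule, conditioning on where the pea actually is.
If it is under any of cups 1, 2, 3, and 7 (prior 1/7 each): that cup was opened and seen not to hold the prize — ruled out; weight (1/7)·0 = 0 each.
If it is under cup 4 (prior 1/7): the dealer has 15 equally likely choices, so probability 1/15; weight (1/7)·(1/15) = 1/105.
If it is under either of cups 5 and 6 (prior 1/7 each): the dealer has 5 equally likely choices, so probability 1/5; weight (1/7)·(1/5) = 1/35 each.
The weights sum to 1/15.
So P(the pea under cup 6 | the dealer opened cup 1, cup 2, cup 3, and cup 7) = (1/35) / (1/15) = 3/7.

3/7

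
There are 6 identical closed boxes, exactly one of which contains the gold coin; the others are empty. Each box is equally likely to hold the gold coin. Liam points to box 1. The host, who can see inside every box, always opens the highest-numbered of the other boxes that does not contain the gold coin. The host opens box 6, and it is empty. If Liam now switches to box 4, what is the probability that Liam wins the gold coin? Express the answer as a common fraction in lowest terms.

1/5

Consider each possible location of the gold coin in turn.
If it is in any of boxes 1, 2, 3, 4, and 5 (prior 1/6 each): box 6 is the highest-numbered option available, probability 1; weight (1/6)·1 = 1/6 each.
If it is in box 6 (prior 1/6): the host opened box 6, so this case is ruled out; weight (1/6)·0 = 0.
The weights sum to 5/6.
So P(the gold coin in box 4 | the host opened box 6) = (1/6) / (5/6) = 1/5.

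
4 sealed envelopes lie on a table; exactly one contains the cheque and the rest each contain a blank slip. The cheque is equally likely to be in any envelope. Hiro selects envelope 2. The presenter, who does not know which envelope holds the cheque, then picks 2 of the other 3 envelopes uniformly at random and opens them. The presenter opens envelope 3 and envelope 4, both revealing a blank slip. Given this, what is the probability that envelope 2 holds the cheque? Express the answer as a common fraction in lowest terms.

Because the presenter chose which envelopes to open without knowing where the cheque is, the choice is independent of the prize location. Learning that none of the 2 opened envelopes holds the cheque simply rules out those 2 locations and leaves the remaining 2 envelopes still equally likely by symmetry.
So P(the cheque in envelope 2) = 1/2.

1/2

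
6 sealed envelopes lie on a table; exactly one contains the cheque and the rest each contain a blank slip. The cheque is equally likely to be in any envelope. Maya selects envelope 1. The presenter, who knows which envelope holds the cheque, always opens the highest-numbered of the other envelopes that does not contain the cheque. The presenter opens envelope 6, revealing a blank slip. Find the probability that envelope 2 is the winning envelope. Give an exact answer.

Consider each possible location of the cheque in turn.
If it is in any of envelopes 1, 2, 3, 4, and 5 (prior 1/6 each): envelope 6 is the highest-numbered option available, probability 1; weight (1/6)·1 = 1/6 each.
If it is in envelope 6 (prior 1/6): the presenter opened envelope 6, so this case is ruled out; weight (1/6)·0 = 0.
The weights sum to 5/6.
So P(the cheque in envelope 2 | the presenter opened envelope 6) = (1/6) / (5/6) = 1/5.

1/5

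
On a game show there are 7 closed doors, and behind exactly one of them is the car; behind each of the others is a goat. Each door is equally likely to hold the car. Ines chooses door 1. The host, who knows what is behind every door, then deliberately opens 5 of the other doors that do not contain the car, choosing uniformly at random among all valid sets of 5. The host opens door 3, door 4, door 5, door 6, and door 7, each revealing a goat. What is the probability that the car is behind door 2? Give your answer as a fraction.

6/7

Condition on the true location of the car.
If it is behind door 1 (prior 1/7): the host has 6 equally likely choices, so probability 1/6; weight (1/7)·(1/6) = 1/42.
If it is behind door 2 (prior 1/7): the host has no choice, probability 1; weight (1/7)·1 = 1/7.
If it is behind any of doors 3, 4, 5, 6, and 7 (prior 1/7 each): that door was opened and seen not to hold the prize — ruled out; weight (1/7)·0 = 0 each.
The weights sum to 1/6.
So P(the car behind door 2 | the host opened door 3, door 4, door 5, door 6, and door 7) = (1/7) / (1/6) = 6/7.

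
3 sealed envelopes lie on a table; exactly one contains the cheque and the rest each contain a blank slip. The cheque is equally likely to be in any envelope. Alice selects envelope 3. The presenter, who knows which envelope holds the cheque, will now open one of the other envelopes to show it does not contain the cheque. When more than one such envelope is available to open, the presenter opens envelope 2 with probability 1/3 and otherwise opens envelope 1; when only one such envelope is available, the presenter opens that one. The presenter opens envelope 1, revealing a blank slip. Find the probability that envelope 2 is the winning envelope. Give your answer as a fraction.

Condition on the true location of the cheque.
If it is in envelope 1 (prior 1/3): the presenter opened envelope 1, so this case is ruled out; weight (1/3)·0 = 0.
If it is in envelope 2 (prior 1/3): only envelope 1 is available, probability 1; weight (1/3)·1 = 1/3.
If it is in envelope 3 (prior 1/3): envelope 2 is available but not opened, probability 2/3; weight (1/3)·(2/3) = 2/9.
The weights sum to 5/9.
So P(the cheque in envelope 2 | the presenter opened envelope 1) = (1/3) / (5/9) = 3/5.

3/5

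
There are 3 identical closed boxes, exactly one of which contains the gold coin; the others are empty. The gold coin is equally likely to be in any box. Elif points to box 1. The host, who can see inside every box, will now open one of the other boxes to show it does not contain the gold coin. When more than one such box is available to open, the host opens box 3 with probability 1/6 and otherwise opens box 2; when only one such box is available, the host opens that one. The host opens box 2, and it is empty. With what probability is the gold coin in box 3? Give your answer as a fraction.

Apply Bayes' rule, conditioning on where the gold coin actually is.
If it is in box 1 (prior 1/3): box 3 is available but not opened, probability 5/6; weight (1/3)·(5/6) = 5/18.
If it is in box 2 (prior 1/3): the host opened box 2, so this case is ruled out; weight (1/3)·0 = 0.
If it is in box 3 (prior 1/3): only box 2 is available, probability 1; weight (1/3)·1 = 1/3.
The weights sum to 11/18.
So P(the gold coin in box 3 | the host opened box 2) = (1/3) / (11/18) = 6/11.

6/11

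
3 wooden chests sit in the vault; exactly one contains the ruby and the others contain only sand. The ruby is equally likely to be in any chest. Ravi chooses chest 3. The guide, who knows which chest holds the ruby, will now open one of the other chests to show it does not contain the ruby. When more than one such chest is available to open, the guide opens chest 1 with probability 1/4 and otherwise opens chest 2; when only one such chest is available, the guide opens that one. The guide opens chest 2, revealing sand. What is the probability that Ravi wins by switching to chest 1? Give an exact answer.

Consider each possible location of the ruby in turn.
If it is in chest 1 (prior 1/3): only chest 2 is available, probability 1; weight (1/3)·1 = 1/3.
If it is in chest 2 (prior 1/3): the guide opened chest 2, so this case is ruled out; weight (1/3)·0 = 0.
If it is in chest 3 (prior 1/3): chest 1 is available but not opened, probability 3/4; weight (1/3)·(3/4) = 1/4.
The weights sum to 7/12.
So P(the ruby in chest 1 | the guide opened chest 2) = (1/3) / (7/12) = 4/7.

4/7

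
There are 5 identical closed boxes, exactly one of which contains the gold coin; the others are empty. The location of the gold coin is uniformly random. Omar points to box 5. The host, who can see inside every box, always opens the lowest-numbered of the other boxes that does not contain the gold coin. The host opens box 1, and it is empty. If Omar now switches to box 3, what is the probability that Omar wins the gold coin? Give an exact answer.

Apply Bayes' rule, conditioning on where the gold coin actually is.
If it is in box 1 (prior 1/5): the host opened box 1, so this case is ruled out; weight (1/5)·0 = 0.
If it is in any of boxes 2, 3, 4, and 5 (prior 1/5 each): box 1 is the lowest-numbered option available, probability 1; weight (1/5)·1 = 1/5 each.
The weights sum to 4/5.
So P(the gold coin in box 3 | the host opened box 1) = (1/5) / (4/5) = 1/4.

1/4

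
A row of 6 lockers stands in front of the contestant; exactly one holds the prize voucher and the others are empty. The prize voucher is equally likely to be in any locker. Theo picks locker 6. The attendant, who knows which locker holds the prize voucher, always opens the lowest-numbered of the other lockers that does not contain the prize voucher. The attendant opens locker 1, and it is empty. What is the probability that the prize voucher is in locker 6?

Apply Bayes' rule, conditioning on where the prize voucher actually is.
If it is in locker 1 (prior 1/6): the attendant opened locker 1, so this case is ruled out; weight (1/6)·0 = 0.
If it is in any of lockers 2, 3, 4, 5, and 6 (prior 1/6 each): locker 1 is the lowest-numbered option available, probability 1; weight (1/6)·1 = 1/6 each.
The weights sum to 5/6.
So P(the prize voucher in locker 6 | the attendant opened locker 1) = (1/6) / (5/6) = 1/5.

1/5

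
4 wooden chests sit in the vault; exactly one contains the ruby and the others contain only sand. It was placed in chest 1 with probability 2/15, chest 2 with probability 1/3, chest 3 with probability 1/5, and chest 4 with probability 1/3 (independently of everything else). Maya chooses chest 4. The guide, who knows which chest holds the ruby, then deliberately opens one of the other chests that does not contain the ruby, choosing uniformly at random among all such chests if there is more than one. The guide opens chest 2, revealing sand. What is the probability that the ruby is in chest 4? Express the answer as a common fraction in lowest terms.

Condition on the true location of the ruby.
If it is in chest 1 (prior 2/15): the guide has 2 equally likely choices, so probability 1/2; weight (2/15)·(1/2) = 1/15.
If it is in chest 2 (prior 1/3): the guide opened chest 2, so this case is ruled out; weight (1/3)·0 = 0.
If it is in chest 3 (prior 1/5): the guide has 2 equally likely choices, so probability 1/2; weight (1/5)·(1/2) = 1/10.
If it is in chest 4 (prior 1/3): the guide has 3 equally likely choices, so probability 1/3; weight (1/3)·(1/3) = 1/9.
The weights sum to 5/18.
So P(the ruby in chest 4 | the guide opened chest 2) = (1/9) / (5/18) = 2/5.

2/5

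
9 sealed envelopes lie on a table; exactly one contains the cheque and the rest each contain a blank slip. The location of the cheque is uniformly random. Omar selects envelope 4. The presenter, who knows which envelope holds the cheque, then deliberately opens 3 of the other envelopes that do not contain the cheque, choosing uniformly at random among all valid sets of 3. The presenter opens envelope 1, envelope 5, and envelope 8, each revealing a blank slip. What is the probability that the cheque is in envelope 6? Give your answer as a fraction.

Apply Bayes' rule, conditioning on where the cheque actually is.
If it is in any of envelopes 1, 5, and 8 (prior 1/9 each): that envelope was opened and seen not to hold the prize — ruled out; weight (1/9)·0 = 0 each.
If it is in any of envelopes 2, 3, 6, 7, and 9 (prior 1/9 each): the presenter has 35 equally likely choices, so probability 1/35; weight (1/9)·(1/35) = 1/315 each.
If it is in envelope 4 (prior 1/9): the presenter has 56 equally likely choices, so probability 1/56; weight (1/9)·(1/56) = 1/504.
The weights sum to 1/56.
So P(the cheque in envelope 6 | the presenter opened envelope 1, envelope 5, and envelope 8) = (1/315) / (1/56) = 8/45.

8/45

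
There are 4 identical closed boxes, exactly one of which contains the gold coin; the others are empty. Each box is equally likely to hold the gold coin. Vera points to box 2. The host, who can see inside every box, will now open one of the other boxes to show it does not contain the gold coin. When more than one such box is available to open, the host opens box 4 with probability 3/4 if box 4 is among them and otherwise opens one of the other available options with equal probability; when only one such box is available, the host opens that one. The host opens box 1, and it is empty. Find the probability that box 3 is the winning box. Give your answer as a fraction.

Consider each possible location of the gold coin in turn.
If it is in box 1 (prior 1/4): the host opened box 1, so this case is ruled out; weight (1/4)·0 = 0.
If it is in box 2 (prior 1/4): box 4 is available but not opened; box 1 gets probability (1 − 3/4)/2 = 1/8; weight (1/4)·(1/8) = 1/32.
If it is in box 3 (prior 1/4): box 4 is available but not opened, probability 1/4; weight (1/4)·(1/4) = 1/16.
If it is in box 4 (prior 1/4): box 4 holds the prize so is unavailable; the host chooses uniformly among the 2 others, probability 1/2; weight (1/4)·(1/2) = 1/8.
The weights sum to 7/32.
So P(the gold coin in box 3 | the host opened box 1) = (1/16) / (7/32) = 2/7.

2/7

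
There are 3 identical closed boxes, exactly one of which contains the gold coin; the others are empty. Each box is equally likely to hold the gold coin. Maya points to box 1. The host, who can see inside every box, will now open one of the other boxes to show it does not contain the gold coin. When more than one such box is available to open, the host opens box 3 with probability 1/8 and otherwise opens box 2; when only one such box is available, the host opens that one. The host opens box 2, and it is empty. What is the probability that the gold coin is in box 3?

8/15

Consider each possible location of the gold coin in turn.
If it is in box 1 (prior 1/3): box 3 is available but not opened, probability 7/8; weight (1/3)·(7/8) = 7/24.
If it is in box 2 (prior 1/3): the host opened box 2, so this case is ruled out; weight (1/3)·0 = 0.
If it is in box 3 (prior 1/3): only box 2 is available, probability 1; weight (1/3)·1 = 1/3.
The weights sum to 5/8.
So P(the gold coin in box 3 | the host opened box 2) = (1/3) / (5/8) = 8/15.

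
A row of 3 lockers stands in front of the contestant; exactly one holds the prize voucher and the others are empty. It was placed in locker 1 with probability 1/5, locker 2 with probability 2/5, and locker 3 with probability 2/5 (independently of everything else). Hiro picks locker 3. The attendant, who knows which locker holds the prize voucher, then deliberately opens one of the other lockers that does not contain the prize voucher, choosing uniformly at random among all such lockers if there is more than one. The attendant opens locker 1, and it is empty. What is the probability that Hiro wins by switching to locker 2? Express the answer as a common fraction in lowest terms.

2/3

Condition on the true location of the prize voucher.
If it is in locker 1 (prior 1/5): the attendant opened locker 1, so this case is ruled out; weight (1/5)·0 = 0.
If it is in locker 2 (prior 2/5): the attendant has no choice, probability 1; weight (2/5)·1 = 2/5.
If it is in locker 3 (prior 2/5): the attendant has 2 equally likely choices, so probability 1/2; weight (2/5)·(1/2) = 1/5.
The weights sum to 3/5.
So P(the prize voucher in locker 2 | the attendant opened locker 1) = (2/5) / (3/5) = 2/3.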